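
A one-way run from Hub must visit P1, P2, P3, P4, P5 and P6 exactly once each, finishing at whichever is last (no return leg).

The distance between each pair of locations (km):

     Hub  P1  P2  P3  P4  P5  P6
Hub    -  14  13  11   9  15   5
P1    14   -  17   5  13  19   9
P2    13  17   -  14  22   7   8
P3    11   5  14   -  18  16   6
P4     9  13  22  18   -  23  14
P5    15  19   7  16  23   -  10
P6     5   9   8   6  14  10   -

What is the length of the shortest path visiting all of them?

There are 6! = 720 possible orderings.
Hub → P1 → P2 → P3 → P4 → P5 → P6: 14+17+14+18+23+10 = 96
Hub → P1 → P2 → P3 → P4 → P6 → P5: 14+17+14+18+14+10 = 87
Hub → P1 → P2 → P3 → P5 → P4 → P6: 14+17+14+16+23+14 = 98
Hub → P1 → P2 → P3 → P5 → P6 → P4: 14+17+14+16+10+14 = 85
Hub → P1 → P2 → P3 → P6 → P4 → P5: 14+17+14+6+14+23 = 88
Hub → P1 → P2 → P3 → P6 → P5 → P4: 14+17+14+6+10+23 = 84
Hub → P1 → P2 → P4 → P3 → P5 → P6: 14+17+22+18+16+10 = 97
Hub → P1 → P2 → P4 → P3 → P6 → P5: 14+17+22+18+6+10 = 87
… (712 more)
Hub → P4 → P1 → P3 → P6 → P2 → P5: 9+13+5+6+8+7 = 48  ← best
The minimum is 48.
One shortest path: Hub → P4 → P1 → P3 → P6 → P2 → P5.

Minimum one-way distance = 48 km.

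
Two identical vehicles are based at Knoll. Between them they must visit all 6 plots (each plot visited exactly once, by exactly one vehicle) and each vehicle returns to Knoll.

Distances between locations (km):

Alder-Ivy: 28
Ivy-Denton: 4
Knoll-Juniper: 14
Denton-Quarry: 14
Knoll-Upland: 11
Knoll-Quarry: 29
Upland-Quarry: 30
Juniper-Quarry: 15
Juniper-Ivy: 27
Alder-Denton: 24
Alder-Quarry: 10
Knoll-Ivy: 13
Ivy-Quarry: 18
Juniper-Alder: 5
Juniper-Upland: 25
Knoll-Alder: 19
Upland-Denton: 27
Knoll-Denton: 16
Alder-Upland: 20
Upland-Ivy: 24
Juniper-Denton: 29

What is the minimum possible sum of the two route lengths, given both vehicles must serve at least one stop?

82 km — the smallest possible combined total.

Try each way of splitting the stops between the two vehicles (each non-empty) and, for each split, find the best tour for each vehicle:
  {Juniper} + {Alder, Upland, Ivy, Denton, Quarry}: 28 + 72 = 100
  {Alder} + {Juniper, Upland, Ivy, Denton, Quarry}: 38 + 82 = 120
  {Juniper, Alder} + {Upland, Ivy, Denton, Quarry}: 38 + 72 = 110
  {Upland} + {Juniper, Alder, Ivy, Denton, Quarry}: 22 + 60 = 82
  {Juniper, Upland} + {Alder, Ivy, Denton, Quarry}: 50 + 60 = 110
  {Alder, Upland} + {Juniper, Ivy, Denton, Quarry}: 50 + 60 = 110
  … (31 splits in total)
Best: vehicle 1 Knoll → Upland → Knoll = 22; vehicle 2 Knoll → Juniper → Alder → Quarry → Denton → Ivy → Knoll = 60; combined 82.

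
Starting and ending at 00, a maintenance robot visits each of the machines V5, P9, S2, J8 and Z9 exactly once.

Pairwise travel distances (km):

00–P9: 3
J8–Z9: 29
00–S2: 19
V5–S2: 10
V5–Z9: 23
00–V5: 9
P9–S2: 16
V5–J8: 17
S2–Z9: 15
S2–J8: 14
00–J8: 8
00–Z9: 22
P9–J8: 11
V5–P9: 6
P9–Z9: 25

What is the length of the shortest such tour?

Shortest round trip = 69 km.

With 5 stops there are 5!/2 = 60 distinct round trips (a route and its reverse cost the same).
00-V5-P9-S2-J8-Z9-00: 9+6+16+14+29+22 = 96
00-V5-P9-S2-Z9-J8-00: 9+6+16+15+29+8 = 83
00-V5-P9-J8-S2-Z9-00: 9+6+11+14+15+22 = 77
00-V5-P9-J8-Z9-S2-00: 9+6+11+29+15+19 = 89
00-V5-P9-Z9-S2-J8-00: 9+6+25+15+14+8 = 77
00-V5-P9-Z9-J8-S2-00: 9+6+25+29+14+19 = 102
00-V5-S2-P9-J8-Z9-00: 9+10+16+11+29+22 = 97
00-V5-S2-P9-Z9-J8-00: 9+10+16+25+29+8 = 97
00-V5-S2-J8-P9-Z9-00: 9+10+14+11+25+22 = 91
00-V5-S2-J8-Z9-P9-00: 9+10+14+29+25+3 = 90
00-V5-S2-Z9-P9-J8-00: 9+10+15+25+11+8 = 78
00-V5-S2-Z9-J8-P9-00: 9+10+15+29+11+3 = 77
00-V5-J8-P9-S2-Z9-00: 9+17+11+16+15+22 = 90
00-V5-J8-P9-Z9-S2-00: 9+17+11+25+15+19 = 96
… (46 more)
00-P9-V5-Z9-S2-J8-00: 3+6+23+15+14+8 = 69  ← best
The minimum is 69.
One optimal route: 00 → P9 → V5 → Z9 → S2 → J8 → 00 (or its reverse).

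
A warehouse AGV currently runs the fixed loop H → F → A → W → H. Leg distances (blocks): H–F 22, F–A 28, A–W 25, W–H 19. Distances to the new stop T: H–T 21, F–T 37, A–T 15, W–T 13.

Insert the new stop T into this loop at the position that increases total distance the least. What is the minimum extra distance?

Insertion cost between consecutive stops i–j is d(i,T) + d(T,j) − d(i,j):
  between H and F: 21 + 37 − 22 = 36
  between F and A: 37 + 15 − 28 = 24
  between A and W: 15 + 13 − 25 = 3
  between W and H: 13 + 21 − 19 = 15
Cheapest insertion is between A and W, adding 3.
New total = 94 + 3 = 97.

Minimum extra distance: 3 blocks, inserting T between A and W.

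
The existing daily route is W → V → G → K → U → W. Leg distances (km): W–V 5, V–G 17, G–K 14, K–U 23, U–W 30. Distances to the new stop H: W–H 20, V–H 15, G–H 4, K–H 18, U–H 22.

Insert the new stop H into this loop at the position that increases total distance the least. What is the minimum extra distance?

Minimum extra distance: 2 km, inserting H between V and G.

Insertion cost between consecutive stops i–j is d(i,H) + d(H,j) − d(i,j):
  between W and V: 20 + 15 − 5 = 30
  between V and G: 15 + 4 − 17 = 2
  between G and K: 4 + 18 − 14 = 8
  between K and U: 18 + 22 − 23 = 17
  between U and W: 22 + 20 − 30 = 12
Cheapest insertion is between V and G, adding 2.
New total = 89 + 2 = 91.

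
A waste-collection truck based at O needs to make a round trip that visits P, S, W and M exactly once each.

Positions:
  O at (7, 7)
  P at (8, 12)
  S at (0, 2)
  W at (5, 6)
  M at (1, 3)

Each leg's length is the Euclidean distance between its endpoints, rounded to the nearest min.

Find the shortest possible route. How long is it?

Shortest round trip = 25 min.

O → P → S → W → M → O: 5+13+6+5+7 = 36
O → P → S → M → W → O: 5+13+1+5+2 = 26
O → P → W → S → M → O: 5+7+6+1+7 = 26
O → P → W → M → S → O: 5+7+5+1+9 = 27
O → P → M → S → W → O: 5+11+1+6+2 = 25
O → P → M → W → S → O: 5+11+5+6+9 = 36
O → S → P → W → M → O: 9+13+7+5+7 = 41
O → S → P → M → W → O: 9+13+11+5+2 = 40
O → S → W → P → M → O: 9+6+7+11+7 = 40
O → S → M → P → W → O: 9+1+11+7+2 = 30
O → W → P → S → M → O: 2+7+13+1+7 = 30
O → W → S → P → M → O: 2+6+13+11+7 = 39
The minimum is 25.
One optimal route: O → P → M → S → W → O (or its reverse).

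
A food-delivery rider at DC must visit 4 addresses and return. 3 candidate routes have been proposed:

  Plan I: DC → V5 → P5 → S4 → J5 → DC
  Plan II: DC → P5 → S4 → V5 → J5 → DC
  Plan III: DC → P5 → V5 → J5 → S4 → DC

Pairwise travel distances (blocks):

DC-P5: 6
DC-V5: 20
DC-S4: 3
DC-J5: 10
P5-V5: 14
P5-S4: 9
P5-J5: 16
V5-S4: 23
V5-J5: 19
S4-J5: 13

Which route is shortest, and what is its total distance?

Shortest is Plan III, total 55 blocks.

Plan I: 20 + 14 + 9 + 13 + 10 = 66
Plan II: 6 + 9 + 23 + 19 + 10 = 67
Plan III: 6 + 14 + 19 + 13 + 3 = 55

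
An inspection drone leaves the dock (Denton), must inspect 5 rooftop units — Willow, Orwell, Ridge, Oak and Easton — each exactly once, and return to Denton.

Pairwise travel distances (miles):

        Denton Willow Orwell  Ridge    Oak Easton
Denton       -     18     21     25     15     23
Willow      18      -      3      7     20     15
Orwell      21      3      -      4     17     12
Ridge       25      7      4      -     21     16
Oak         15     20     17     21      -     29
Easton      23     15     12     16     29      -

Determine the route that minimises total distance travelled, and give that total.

Shortest round trip = 81 miles.

With 5 stops there are 5!/2 = 60 distinct round trips (a route and its reverse cost the same).
Denton → Willow → Orwell → Ridge → Oak → Easton → Denton: 18+3+4+21+29+23 = 98
Denton → Willow → Orwell → Ridge → Easton → Oak → Denton: 18+3+4+16+29+15 = 85
Denton → Willow → Orwell → Oak → Ridge → Easton → Denton: 18+3+17+21+16+23 = 98
Denton → Willow → Orwell → Oak → Easton → Ridge → Denton: 18+3+17+29+16+25 = 108
Denton → Willow → Orwell → Easton → Ridge → Oak → Denton: 18+3+12+16+21+15 = 85
Denton → Willow → Orwell → Easton → Oak → Ridge → Denton: 18+3+12+29+21+25 = 108
Denton → Willow → Ridge → Orwell → Oak → Easton → Denton: 18+7+4+17+29+23 = 98
Denton → Willow → Ridge → Orwell → Easton → Oak → Denton: 18+7+4+12+29+15 = 85
Denton → Willow → Ridge → Oak → Orwell → Easton → Denton: 18+7+21+17+12+23 = 98
Denton → Willow → Ridge → Oak → Easton → Orwell → Denton: 18+7+21+29+12+21 = 108
Denton → Willow → Ridge → Easton → Orwell → Oak → Denton: 18+7+16+12+17+15 = 85
Denton → Willow → Ridge → Easton → Oak → Orwell → Denton: 18+7+16+29+17+21 = 108
Denton → Willow → Oak → Orwell → Ridge → Easton → Denton: 18+20+17+4+16+23 = 98
Denton → Willow → Oak → Orwell → Easton → Ridge → Denton: 18+20+17+12+16+25 = 108
… (46 more)
Denton → Oak → Willow → Orwell → Ridge → Easton → Denton: 15+20+3+4+16+23 = 81  ← best
The minimum is 81.
One optimal route: Denton → Oak → Willow → Orwell → Ridge → Easton → Denton (or its reverse).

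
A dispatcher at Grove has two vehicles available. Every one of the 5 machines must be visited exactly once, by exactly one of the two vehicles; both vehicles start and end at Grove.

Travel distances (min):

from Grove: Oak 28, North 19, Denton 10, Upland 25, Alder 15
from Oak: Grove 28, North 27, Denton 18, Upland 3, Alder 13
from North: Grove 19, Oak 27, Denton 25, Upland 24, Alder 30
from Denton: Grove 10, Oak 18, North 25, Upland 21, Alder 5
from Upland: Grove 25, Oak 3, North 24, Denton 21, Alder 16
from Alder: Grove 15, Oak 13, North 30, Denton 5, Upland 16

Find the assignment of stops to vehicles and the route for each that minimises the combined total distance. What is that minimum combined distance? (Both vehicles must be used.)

94 min — the smallest possible combined total.

There are 2^4 − 1 = 15 ways to divide the 5 stops into two non-empty groups. For each, the best each vehicle can do is its own shortest tour through its group:
  {Oak} + {North, Denton, Upland, Alder}: 56 + 74 = 130
  {North} + {Oak, Denton, Upland, Alder}: 38 + 56 = 94
  {Oak, North} + {Denton, Upland, Alder}: 74 + 56 = 130
  {Denton} + {Oak, North, Upland, Alder}: 20 + 74 = 94
  {Oak, Denton} + {North, Upland, Alder}: 56 + 74 = 130
  {North, Denton} + {Oak, Upland, Alder}: 54 + 56 = 110
  … (15 splits in total)
Best: vehicle 1 Grove → North → Grove = 38; vehicle 2 Grove → Denton → Alder → Oak → Upland → Grove = 56; combined 94.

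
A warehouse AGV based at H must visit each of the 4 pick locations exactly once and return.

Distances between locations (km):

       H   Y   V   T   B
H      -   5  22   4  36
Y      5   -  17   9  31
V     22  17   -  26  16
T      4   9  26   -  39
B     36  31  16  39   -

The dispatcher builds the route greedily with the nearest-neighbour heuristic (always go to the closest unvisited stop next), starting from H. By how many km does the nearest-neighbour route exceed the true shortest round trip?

The nearest-neighbour route is 1 km longer than optimal.

From H: T=4, Y=5, V=22, B=36 → choose T (4).
From T: Y=9, V=26, B=39 → choose Y (9).
From Y: V=17, B=31 → choose V (17).
From V: B=16 → choose B (16).
NN route H → T → Y → V → B → H costs 82.
Optimal: H → Y → V → B → T → H costs 81 (by enumerating all 12 distinct tours).
Excess = 82 − 81 = 1.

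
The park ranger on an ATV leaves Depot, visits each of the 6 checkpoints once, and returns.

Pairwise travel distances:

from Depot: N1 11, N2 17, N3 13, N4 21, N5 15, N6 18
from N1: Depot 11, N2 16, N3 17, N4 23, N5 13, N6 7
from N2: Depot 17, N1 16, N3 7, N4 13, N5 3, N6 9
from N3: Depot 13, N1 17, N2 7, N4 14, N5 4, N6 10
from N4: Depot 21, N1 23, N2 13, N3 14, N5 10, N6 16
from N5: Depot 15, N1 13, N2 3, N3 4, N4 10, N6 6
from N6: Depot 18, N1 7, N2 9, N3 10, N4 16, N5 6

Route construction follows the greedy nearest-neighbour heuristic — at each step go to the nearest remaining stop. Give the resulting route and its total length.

Total distance 69 via the nearest-neighbour route Depot → N1 → N6 → N5 → N2 → N3 → N4 → Depot.

Depot → [N1:11 / N3:13 / N5:15 / N2:17 / N6:18 / N4:21] → N1 (11)
N1 → [N6:7 / N5:13 / N2:16 / N3:17 / N4:23] → N6 (7)
N6 → [N5:6 / N2:9 / N3:10 / N4:16] → N5 (6)
N5 → [N2:3 / N3:4 / N4:10] → N2 (3)
N2 → [N3:7 / N4:13] → N3 (7)
N3 → [N4:14] → N4 (14)
Return N4→Depot: 21.
Total = 11 + 7 + 6 + 3 + 7 + 14 + 21 = 69.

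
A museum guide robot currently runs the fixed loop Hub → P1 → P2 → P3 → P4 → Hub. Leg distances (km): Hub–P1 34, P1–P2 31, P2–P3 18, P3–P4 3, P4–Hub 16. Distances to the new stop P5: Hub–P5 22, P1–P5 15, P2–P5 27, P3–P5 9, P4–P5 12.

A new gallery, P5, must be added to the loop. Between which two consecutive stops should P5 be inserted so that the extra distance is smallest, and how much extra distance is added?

Minimum extra distance: 3 km, inserting P5 between Hub and P1.

Insertion cost between consecutive stops i–j is d(i,P5) + d(P5,j) − d(i,j):
  between Hub and P1: 22 + 15 − 34 = 3
  between P1 and P2: 15 + 27 − 31 = 11
  between P2 and P3: 27 + 9 − 18 = 18
  between P3 and P4: 9 + 12 − 3 = 18
  between P4 and Hub: 12 + 22 − 16 = 18
Cheapest insertion is between Hub and P1, adding 3.
New total = 102 + 3 = 105.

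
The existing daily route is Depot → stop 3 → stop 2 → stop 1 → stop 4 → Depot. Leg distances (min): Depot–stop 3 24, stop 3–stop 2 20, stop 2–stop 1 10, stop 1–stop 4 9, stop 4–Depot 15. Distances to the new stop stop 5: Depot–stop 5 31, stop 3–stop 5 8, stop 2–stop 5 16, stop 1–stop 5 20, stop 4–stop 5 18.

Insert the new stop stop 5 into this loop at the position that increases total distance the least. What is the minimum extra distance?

Minimum extra distance: 4 min, inserting stop 5 between stop 3 and stop 2.

Insertion cost between consecutive stops i–j is d(i,stop 5) + d(stop 5,j) − d(i,j):
  between Depot and stop 3: 31 + 8 − 24 = 15
  between stop 3 and stop 2: 8 + 16 − 20 = 4
  between stop 2 and stop 1: 16 + 20 − 10 = 26
  between stop 1 and stop 4: 20 + 18 − 9 = 29
  between stop 4 and Depot: 18 + 31 − 15 = 34
Cheapest insertion is between stop 3 and stop 2, adding 4.
New total = 78 + 4 = 82.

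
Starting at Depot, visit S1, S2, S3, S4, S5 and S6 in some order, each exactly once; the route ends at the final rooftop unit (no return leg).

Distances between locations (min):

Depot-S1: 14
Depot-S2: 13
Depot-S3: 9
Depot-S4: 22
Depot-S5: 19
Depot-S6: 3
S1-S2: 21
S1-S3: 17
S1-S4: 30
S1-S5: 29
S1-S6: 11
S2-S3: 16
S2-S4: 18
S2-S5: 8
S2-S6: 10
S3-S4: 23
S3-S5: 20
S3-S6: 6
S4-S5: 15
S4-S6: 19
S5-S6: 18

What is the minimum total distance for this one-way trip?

Shortest open route: 70 min.

There are 6! = 720 possible orderings.
Depot → S1 → S2 → S3 → S4 → S5 → S6: 14+21+16+23+15+18 = 107
Depot → S1 → S2 → S3 → S4 → S6 → S5: 14+21+16+23+19+18 = 111
Depot → S1 → S2 → S3 → S5 → S4 → S6: 14+21+16+20+15+19 = 105
Depot → S1 → S2 → S3 → S5 → S6 → S4: 14+21+16+20+18+19 = 108
Depot → S1 → S2 → S3 → S6 → S4 → S5: 14+21+16+6+19+15 = 91
Depot → S1 → S2 → S3 → S6 → S5 → S4: 14+21+16+6+18+15 = 90
Depot → S1 → S2 → S4 → S3 → S5 → S6: 14+21+18+23+20+18 = 114
Depot → S1 → S2 → S4 → S3 → S6 → S5: 14+21+18+23+6+18 = 100
… (712 more)
Depot → S1 → S3 → S6 → S2 → S5 → S4: 14+17+6+10+8+15 = 70  ← best
The minimum is 70.
One shortest path: Depot → S1 → S3 → S6 → S2 → S5 → S4.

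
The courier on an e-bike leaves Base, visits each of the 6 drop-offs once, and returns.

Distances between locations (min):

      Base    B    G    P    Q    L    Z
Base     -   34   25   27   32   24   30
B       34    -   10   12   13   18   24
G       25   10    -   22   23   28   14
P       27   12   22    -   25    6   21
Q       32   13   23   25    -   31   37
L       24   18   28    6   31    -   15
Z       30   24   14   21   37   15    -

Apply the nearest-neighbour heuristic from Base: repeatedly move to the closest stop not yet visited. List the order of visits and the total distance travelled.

Nearest-neighbour total = 135 min; route Base → L → P → B → G → Z → Q → Base.

At Base the remaining stops are L 24, G 25, P 27, Z 30, Q 32, B 34; go to L.
At L the remaining stops are P 6, Z 15, B 18, G 28, Q 31; go to P.
At P the remaining stops are B 12, Z 21, G 22, Q 25; go to B.
At B the remaining stops are G 10, Q 13, Z 24; go to G.
At G the remaining stops are Z 14, Q 23; go to Z.
At Z the remaining stops are Q 37; go to Q.
Return Q→Base: 32.
Total = 24 + 6 + 12 + 10 + 14 + 37 + 32 = 135.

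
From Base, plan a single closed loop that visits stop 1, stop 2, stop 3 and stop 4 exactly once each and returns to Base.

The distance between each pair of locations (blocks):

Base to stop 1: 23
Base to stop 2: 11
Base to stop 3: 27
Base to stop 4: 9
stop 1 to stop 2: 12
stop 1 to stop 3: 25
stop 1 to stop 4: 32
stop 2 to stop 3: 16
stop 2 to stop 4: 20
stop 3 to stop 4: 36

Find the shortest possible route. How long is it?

With 4 stops there are 4!/2 = 12 distinct round trips (a route and its reverse cost the same).
Base-stop 1-stop 2-stop 3-stop 4-Base: 23+12+16+36+9 = 96
Base-stop 1-stop 2-stop 4-stop 3-Base: 23+12+20+36+27 = 118
Base-stop 1-stop 3-stop 2-stop 4-Base: 23+25+16+20+9 = 93
Base-stop 1-stop 3-stop 4-stop 2-Base: 23+25+36+20+11 = 115
Base-stop 1-stop 4-stop 2-stop 3-Base: 23+32+20+16+27 = 118
Base-stop 1-stop 4-stop 3-stop 2-Base: 23+32+36+16+11 = 118
Base-stop 2-stop 1-stop 3-stop 4-Base: 11+12+25+36+9 = 93
Base-stop 2-stop 1-stop 4-stop 3-Base: 11+12+32+36+27 = 118
Base-stop 2-stop 3-stop 1-stop 4-Base: 11+16+25+32+9 = 93
Base-stop 2-stop 4-stop 1-stop 3-Base: 11+20+32+25+27 = 115
Base-stop 3-stop 1-stop 2-stop 4-Base: 27+25+12+20+9 = 93
Base-stop 3-stop 2-stop 1-stop 4-Base: 27+16+12+32+9 = 96
The minimum is 93.
One optimal route: Base → stop 1 → stop 3 → stop 2 → stop 4 → Base (or its reverse).

Minimum total distance: 93 blocks.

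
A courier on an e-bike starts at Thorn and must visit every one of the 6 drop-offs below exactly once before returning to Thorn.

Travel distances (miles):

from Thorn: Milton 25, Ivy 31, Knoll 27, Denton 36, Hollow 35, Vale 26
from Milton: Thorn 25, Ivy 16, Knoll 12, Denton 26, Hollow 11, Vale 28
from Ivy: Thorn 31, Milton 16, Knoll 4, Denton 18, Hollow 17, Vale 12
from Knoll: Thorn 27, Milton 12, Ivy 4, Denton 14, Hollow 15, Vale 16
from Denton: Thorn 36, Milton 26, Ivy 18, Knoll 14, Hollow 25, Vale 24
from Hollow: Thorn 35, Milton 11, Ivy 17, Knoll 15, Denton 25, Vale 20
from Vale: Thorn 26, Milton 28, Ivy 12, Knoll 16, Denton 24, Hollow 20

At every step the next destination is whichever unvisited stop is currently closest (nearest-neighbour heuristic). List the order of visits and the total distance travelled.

Nearest-neighbour total = 127 miles; route Thorn → Milton → Hollow → Knoll → Ivy → Vale → Denton → Thorn.

From Thorn: distances to unvisited — Milton=25, Vale=26, Knoll=27, Ivy=31, Hollow=35, Denton=36. Nearest is Milton (25).
From Milton: distances to unvisited — Hollow=11, Knoll=12, Ivy=16, Denton=26, Vale=28. Nearest is Hollow (11).
From Hollow: distances to unvisited — Knoll=15, Ivy=17, Vale=20, Denton=25. Nearest is Knoll (15).
From Knoll: distances to unvisited — Ivy=4, Denton=14, Vale=16. Nearest is Ivy (4).
From Ivy: distances to unvisited — Vale=12, Denton=18. Nearest is Vale (12).
From Vale: distances to unvisited — Denton=24. Nearest is Denton (24).
Return Denton→Thorn: 36.
Total = 25 + 11 + 15 + 4 + 12 + 24 + 36 = 127.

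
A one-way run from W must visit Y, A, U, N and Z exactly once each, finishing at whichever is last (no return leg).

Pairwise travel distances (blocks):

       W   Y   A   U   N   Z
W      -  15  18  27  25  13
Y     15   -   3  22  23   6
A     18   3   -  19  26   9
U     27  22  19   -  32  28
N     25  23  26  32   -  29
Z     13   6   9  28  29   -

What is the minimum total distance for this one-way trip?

Minimum one-way distance = 73 blocks.

There are 5! = 120 possible orderings.
W→Y→A→U→N→Z: 15+3+19+32+29 = 98
W→Y→A→U→Z→N: 15+3+19+28+29 = 94
W→Y→A→N→U→Z: 15+3+26+32+28 = 104
W→Y→A→N→Z→U: 15+3+26+29+28 = 101
W→Y→A→Z→U→N: 15+3+9+28+32 = 87
W→Y→A→Z→N→U: 15+3+9+29+32 = 88
W→Y→U→A→N→Z: 15+22+19+26+29 = 111
W→Y→U→A→Z→N: 15+22+19+9+29 = 94
W→Y→U→N→A→Z: 15+22+32+26+9 = 104
W→Y→U→N→Z→A: 15+22+32+29+9 = 107
W→Y→U→Z→A→N: 15+22+28+9+26 = 100
W→Y→U→Z→N→A: 15+22+28+29+26 = 120
W→Y→N→A→U→Z: 15+23+26+19+28 = 111
W→Y→N→A→Z→U: 15+23+26+9+28 = 101
… (106 more)
W→Z→Y→A→U→N: 13+6+3+19+32 = 73  ← best
The minimum is 73.
One shortest path: W → Z → Y → A → U → N.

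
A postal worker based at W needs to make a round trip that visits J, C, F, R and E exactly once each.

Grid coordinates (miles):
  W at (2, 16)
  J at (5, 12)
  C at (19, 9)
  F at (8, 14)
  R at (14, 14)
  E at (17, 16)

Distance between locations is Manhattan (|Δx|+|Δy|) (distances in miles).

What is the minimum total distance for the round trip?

W - J - C - F - R - E - W: 7+17+16+6+5+15 = 66
W - J - C - F - E - R - W: 7+17+16+11+5+14 = 70
W - J - C - R - F - E - W: 7+17+10+6+11+15 = 66
W - J - C - R - E - F - W: 7+17+10+5+11+8 = 58
W - J - C - E - F - R - W: 7+17+9+11+6+14 = 64
W - J - C - E - R - F - W: 7+17+9+5+6+8 = 52
W - J - F - C - R - E - W: 7+5+16+10+5+15 = 58
W - J - F - C - E - R - W: 7+5+16+9+5+14 = 56
W - J - F - R - C - E - W: 7+5+6+10+9+15 = 52
W - J - F - R - E - C - W: 7+5+6+5+9+24 = 56
W - J - F - E - C - R - W: 7+5+11+9+10+14 = 56
W - J - F - E - R - C - W: 7+5+11+5+10+24 = 62
W - J - R - C - F - E - W: 7+11+10+16+11+15 = 70
W - J - R - C - E - F - W: 7+11+10+9+11+8 = 56
… (46 more)
The minimum is 52.
One optimal route: W → J → C → E → R → F → W (or its reverse).

Shortest round trip = 52 miles.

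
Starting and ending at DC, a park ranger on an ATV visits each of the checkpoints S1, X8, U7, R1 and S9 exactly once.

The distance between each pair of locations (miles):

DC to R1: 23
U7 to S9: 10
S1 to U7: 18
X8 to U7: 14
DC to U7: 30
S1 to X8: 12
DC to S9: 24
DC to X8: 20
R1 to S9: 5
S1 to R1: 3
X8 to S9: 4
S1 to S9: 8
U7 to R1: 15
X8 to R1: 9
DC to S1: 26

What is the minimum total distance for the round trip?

Shortest round trip = 78 miles.

DC→S1→X8→U7→R1→S9→DC: 26+12+14+15+5+24 = 96
DC→S1→X8→U7→S9→R1→DC: 26+12+14+10+5+23 = 90
DC→S1→X8→R1→U7→S9→DC: 26+12+9+15+10+24 = 96
DC→S1→X8→R1→S9→U7→DC: 26+12+9+5+10+30 = 92
DC→S1→X8→S9→U7→R1→DC: 26+12+4+10+15+23 = 90
DC→S1→X8→S9→R1→U7→DC: 26+12+4+5+15+30 = 92
DC→S1→U7→X8→R1→S9→DC: 26+18+14+9+5+24 = 96
DC→S1→U7→X8→S9→R1→DC: 26+18+14+4+5+23 = 90
DC→S1→U7→R1→X8→S9→DC: 26+18+15+9+4+24 = 96
DC→S1→U7→R1→S9→X8→DC: 26+18+15+5+4+20 = 88
DC→S1→U7→S9→X8→R1→DC: 26+18+10+4+9+23 = 90
DC→S1→U7→S9→R1→X8→DC: 26+18+10+5+9+20 = 88
DC→S1→R1→X8→U7→S9→DC: 26+3+9+14+10+24 = 86
DC→S1→R1→X8→S9→U7→DC: 26+3+9+4+10+30 = 82
… (46 more)
DC→S1→R1→U7→S9→X8→DC: 26+3+15+10+4+20 = 78  ← best
The minimum is 78.
One optimal route: DC → S1 → R1 → U7 → S9 → X8 → DC (or its reverse).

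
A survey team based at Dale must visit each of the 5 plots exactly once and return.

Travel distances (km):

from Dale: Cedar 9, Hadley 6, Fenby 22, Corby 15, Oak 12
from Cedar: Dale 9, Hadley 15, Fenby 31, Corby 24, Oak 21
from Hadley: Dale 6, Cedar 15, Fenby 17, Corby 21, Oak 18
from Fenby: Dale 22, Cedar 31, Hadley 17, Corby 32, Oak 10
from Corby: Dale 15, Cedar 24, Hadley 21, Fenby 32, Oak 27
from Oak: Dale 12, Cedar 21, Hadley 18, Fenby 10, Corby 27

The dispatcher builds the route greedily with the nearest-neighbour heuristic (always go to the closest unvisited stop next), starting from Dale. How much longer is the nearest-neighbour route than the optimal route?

From Dale: Hadley=6, Cedar=9, Oak=12, Corby=15, Fenby=22 → choose Hadley (6).
From Hadley: Cedar=15, Fenby=17, Oak=18, Corby=21 → choose Cedar (15).
From Cedar: Oak=21, Corby=24, Fenby=31 → choose Oak (21).
From Oak: Fenby=10, Corby=27 → choose Fenby (10).
From Fenby: Corby=32 → choose Corby (32).
NN route Dale → Hadley → Cedar → Oak → Fenby → Corby → Dale costs 99.
Optimal: Dale → Cedar → Hadley → Fenby → Oak → Corby → Dale costs 93 (by enumerating all 60 distinct tours).
Excess = 99 − 93 = 6.

6 km longer than the optimal tour.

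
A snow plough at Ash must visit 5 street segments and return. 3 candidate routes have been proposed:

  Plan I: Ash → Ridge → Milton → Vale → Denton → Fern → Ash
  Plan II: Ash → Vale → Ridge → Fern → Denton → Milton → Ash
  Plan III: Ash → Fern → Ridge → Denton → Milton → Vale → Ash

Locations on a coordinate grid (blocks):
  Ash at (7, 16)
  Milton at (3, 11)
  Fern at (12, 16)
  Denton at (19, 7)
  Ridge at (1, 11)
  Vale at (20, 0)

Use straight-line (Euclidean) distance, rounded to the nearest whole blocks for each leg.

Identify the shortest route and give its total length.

Shortest is Plan I, total 53 blocks.

Plan I: 8 + 2 + 20 + 7 + 11 + 5 = 53
Plan II: 21 + 22 + 12 + 11 + 16 + 6 = 88
Plan III: 5 + 12 + 18 + 16 + 20 + 21 = 92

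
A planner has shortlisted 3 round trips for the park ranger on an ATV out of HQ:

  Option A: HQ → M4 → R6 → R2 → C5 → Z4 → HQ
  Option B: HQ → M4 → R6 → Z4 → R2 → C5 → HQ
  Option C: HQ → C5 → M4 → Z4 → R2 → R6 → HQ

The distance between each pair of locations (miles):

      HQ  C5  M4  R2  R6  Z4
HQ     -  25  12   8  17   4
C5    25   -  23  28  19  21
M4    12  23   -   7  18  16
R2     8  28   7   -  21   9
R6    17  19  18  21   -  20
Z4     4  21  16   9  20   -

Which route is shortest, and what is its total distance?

Option A: 12 + 18 + 21 + 28 + 21 + 4 = 104
Option B: 12 + 18 + 20 + 9 + 28 + 25 = 112
Option C: 25 + 23 + 16 + 9 + 21 + 17 = 111

Shortest is Option A, total 104 miles.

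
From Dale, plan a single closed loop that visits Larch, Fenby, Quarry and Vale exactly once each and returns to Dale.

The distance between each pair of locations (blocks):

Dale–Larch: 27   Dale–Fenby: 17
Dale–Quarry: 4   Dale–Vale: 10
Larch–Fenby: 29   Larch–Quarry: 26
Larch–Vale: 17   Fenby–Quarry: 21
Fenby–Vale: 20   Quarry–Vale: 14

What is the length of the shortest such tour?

81 blocks — the shortest possible round trip.

Dale→Larch→Fenby→Quarry→Vale→Dale: 27+29+21+14+10 = 101
Dale→Larch→Fenby→Vale→Quarry→Dale: 27+29+20+14+4 = 94
Dale→Larch→Quarry→Fenby→Vale→Dale: 27+26+21+20+10 = 104
Dale→Larch→Quarry→Vale→Fenby→Dale: 27+26+14+20+17 = 104
Dale→Larch→Vale→Fenby→Quarry→Dale: 27+17+20+21+4 = 89
Dale→Larch→Vale→Quarry→Fenby→Dale: 27+17+14+21+17 = 96
Dale→Fenby→Larch→Quarry→Vale→Dale: 17+29+26+14+10 = 96
Dale→Fenby→Larch→Vale→Quarry→Dale: 17+29+17+14+4 = 81
Dale→Fenby→Quarry→Larch→Vale→Dale: 17+21+26+17+10 = 91
Dale→Fenby→Vale→Larch→Quarry→Dale: 17+20+17+26+4 = 84
Dale→Quarry→Larch→Fenby→Vale→Dale: 4+26+29+20+10 = 89
Dale→Quarry→Fenby→Larch→Vale→Dale: 4+21+29+17+10 = 81
The minimum is 81.
One optimal route: Dale → Fenby → Larch → Vale → Quarry → Dale (or its reverse).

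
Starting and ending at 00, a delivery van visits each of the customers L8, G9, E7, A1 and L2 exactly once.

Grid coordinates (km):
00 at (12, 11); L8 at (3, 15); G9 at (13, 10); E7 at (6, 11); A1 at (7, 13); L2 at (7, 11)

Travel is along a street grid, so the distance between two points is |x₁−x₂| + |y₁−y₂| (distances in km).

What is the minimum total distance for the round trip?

Shortest round trip = 30 km.

There are 60 distinct closed tours to check (reversals are equivalent).
00→L8→G9→E7→A1→L2→00: 13+15+8+3+2+5 = 46
00→L8→G9→E7→L2→A1→00: 13+15+8+1+2+7 = 46
00→L8→G9→A1→E7→L2→00: 13+15+9+3+1+5 = 46
00→L8→G9→A1→L2→E7→00: 13+15+9+2+1+6 = 46
00→L8→G9→L2→E7→A1→00: 13+15+7+1+3+7 = 46
00→L8→G9→L2→A1→E7→00: 13+15+7+2+3+6 = 46
00→L8→E7→G9→A1→L2→00: 13+7+8+9+2+5 = 44
00→L8→E7→G9→L2→A1→00: 13+7+8+7+2+7 = 44
00→L8→E7→A1→G9→L2→00: 13+7+3+9+7+5 = 44
00→L8→E7→A1→L2→G9→00: 13+7+3+2+7+2 = 34
00→L8→E7→L2→G9→A1→00: 13+7+1+7+9+7 = 44
00→L8→E7→L2→A1→G9→00: 13+7+1+2+9+2 = 34
00→L8→A1→G9→E7→L2→00: 13+6+9+8+1+5 = 42
00→L8→A1→G9→L2→E7→00: 13+6+9+7+1+6 = 42
… (46 more)
00→G9→E7→L8→A1→L2→00: 2+8+7+6+2+5 = 30  ← best
The minimum is 30.
One optimal route: 00 → G9 → E7 → L8 → A1 → L2 → 00 (or its reverse).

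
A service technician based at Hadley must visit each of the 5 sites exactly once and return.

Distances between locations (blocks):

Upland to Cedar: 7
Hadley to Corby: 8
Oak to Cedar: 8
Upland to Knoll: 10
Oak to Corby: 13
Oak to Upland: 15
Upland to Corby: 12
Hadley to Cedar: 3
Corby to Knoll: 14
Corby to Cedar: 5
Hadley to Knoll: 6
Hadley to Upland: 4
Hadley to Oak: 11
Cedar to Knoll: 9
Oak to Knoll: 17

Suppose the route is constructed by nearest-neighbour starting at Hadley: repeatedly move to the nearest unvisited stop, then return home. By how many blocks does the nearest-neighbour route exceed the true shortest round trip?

Excess over optimum: 6 blocks.

Hadley: Cedar=3, Upland=4, Knoll=6, Corby=8, Oak=11 ⇒ Cedar
Cedar: Corby=5, Upland=7, Oak=8, Knoll=9 ⇒ Corby
Corby: Upland=12, Oak=13, Knoll=14 ⇒ Upland
Upland: Knoll=10, Oak=15 ⇒ Knoll
Knoll: Oak=17 ⇒ Oak
NN route Hadley → Cedar → Corby → Upland → Knoll → Oak → Hadley costs 58.
Optimal: Hadley → Oak → Corby → Cedar → Upland → Knoll → Hadley costs 52 (by enumerating all 60 distinct tours).
Excess = 58 − 52 = 6.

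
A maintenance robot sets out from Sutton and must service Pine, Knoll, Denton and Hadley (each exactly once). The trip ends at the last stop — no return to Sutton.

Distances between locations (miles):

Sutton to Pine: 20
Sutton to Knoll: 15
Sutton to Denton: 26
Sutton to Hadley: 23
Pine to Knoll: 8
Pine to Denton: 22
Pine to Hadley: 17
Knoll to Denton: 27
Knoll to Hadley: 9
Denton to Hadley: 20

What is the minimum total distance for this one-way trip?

Shortest open route: 57 miles.

There are 4! = 24 possible orderings.
Sutton → Pine → Knoll → Denton → Hadley: 20+8+27+20 = 75
Sutton → Pine → Knoll → Hadley → Denton: 20+8+9+20 = 57
Sutton → Pine → Denton → Knoll → Hadley: 20+22+27+9 = 78
Sutton → Pine → Denton → Hadley → Knoll: 20+22+20+9 = 71
Sutton → Pine → Hadley → Knoll → Denton: 20+17+9+27 = 73
Sutton → Pine → Hadley → Denton → Knoll: 20+17+20+27 = 84
Sutton → Knoll → Pine → Denton → Hadley: 15+8+22+20 = 65
Sutton → Knoll → Pine → Hadley → Denton: 15+8+17+20 = 60
Sutton → Knoll → Denton → Pine → Hadley: 15+27+22+17 = 81
Sutton → Knoll → Denton → Hadley → Pine: 15+27+20+17 = 79
Sutton → Knoll → Hadley → Pine → Denton: 15+9+17+22 = 63
Sutton → Knoll → Hadley → Denton → Pine: 15+9+20+22 = 66
Sutton → Denton → Pine → Knoll → Hadley: 26+22+8+9 = 65
Sutton → Denton → Pine → Hadley → Knoll: 26+22+17+9 = 74
… (10 more)
The minimum is 57.
One shortest path: Sutton → Pine → Knoll → Hadley → Denton.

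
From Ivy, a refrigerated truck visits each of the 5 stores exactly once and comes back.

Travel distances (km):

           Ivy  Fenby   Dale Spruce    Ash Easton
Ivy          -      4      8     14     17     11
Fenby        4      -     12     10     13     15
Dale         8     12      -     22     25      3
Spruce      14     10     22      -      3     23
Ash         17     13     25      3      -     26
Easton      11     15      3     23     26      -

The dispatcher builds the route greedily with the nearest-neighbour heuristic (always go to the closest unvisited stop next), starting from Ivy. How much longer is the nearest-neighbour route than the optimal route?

The nearest-neighbour route is 2 km longer than optimal.

Ivy: Fenby=4, Dale=8, Easton=11, Spruce=14, Ash=17 ⇒ Fenby
Fenby: Spruce=10, Dale=12, Ash=13, Easton=15 ⇒ Spruce
Spruce: Ash=3, Dale=22, Easton=23 ⇒ Ash
Ash: Dale=25, Easton=26 ⇒ Dale
Dale: Easton=3 ⇒ Easton
NN route Ivy → Fenby → Spruce → Ash → Dale → Easton → Ivy costs 56.
Optimal: Ivy → Fenby → Spruce → Ash → Easton → Dale → Ivy costs 54 (by enumerating all 60 distinct tours).
Excess = 56 − 54 = 2.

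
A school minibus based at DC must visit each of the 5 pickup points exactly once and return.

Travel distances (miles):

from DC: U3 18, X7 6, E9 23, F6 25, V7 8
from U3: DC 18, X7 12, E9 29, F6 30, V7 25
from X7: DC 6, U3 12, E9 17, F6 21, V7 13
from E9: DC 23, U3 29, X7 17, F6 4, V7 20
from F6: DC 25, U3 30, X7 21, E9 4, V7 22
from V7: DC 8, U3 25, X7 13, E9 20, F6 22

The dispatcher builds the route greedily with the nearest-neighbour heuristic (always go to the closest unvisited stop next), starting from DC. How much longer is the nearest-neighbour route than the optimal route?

Excess over optimum: 12 miles.

From DC: X7=6, V7=8, U3=18, E9=23, F6=25 → choose X7 (6).
From X7: U3=12, V7=13, E9=17, F6=21 → choose U3 (12).
From U3: V7=25, E9=29, F6=30 → choose V7 (25).
From V7: E9=20, F6=22 → choose E9 (20).
From E9: F6=4 → choose F6 (4).
NN route DC → X7 → U3 → V7 → E9 → F6 → DC costs 92.
Optimal: DC → X7 → U3 → F6 → E9 → V7 → DC costs 80 (by enumerating all 60 distinct tours).
Excess = 92 − 80 = 12.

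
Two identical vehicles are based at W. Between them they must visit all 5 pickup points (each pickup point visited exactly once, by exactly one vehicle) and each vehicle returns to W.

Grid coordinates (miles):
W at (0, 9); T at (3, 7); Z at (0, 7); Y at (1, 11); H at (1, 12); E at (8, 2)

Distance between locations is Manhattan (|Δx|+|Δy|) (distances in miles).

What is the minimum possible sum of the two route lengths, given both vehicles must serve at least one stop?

Minimum combined distance: 38 miles.

Check every non-empty split of the stops between the two vehicles; for each half take its own optimal tour:
  {T} + {Z, Y, H, E}: 10 + 36 = 46
  {Z} + {T, Y, H, E}: 4 + 36 = 40
  {T, Z} + {Y, H, E}: 10 + 36 = 46
  {Y} + {T, Z, H, E}: 6 + 36 = 42
  {T, Y} + {Z, H, E}: 14 + 36 = 50
  {Z, Y} + {T, H, E}: 10 + 36 = 46
  … (15 splits in total)
  {Y, H} + {T, Z, E}: 8 + 30 = 38  ← best
Best: vehicle 1 W → Y → H → W = 8; vehicle 2 W → T → E → Z → W = 30; combined 38.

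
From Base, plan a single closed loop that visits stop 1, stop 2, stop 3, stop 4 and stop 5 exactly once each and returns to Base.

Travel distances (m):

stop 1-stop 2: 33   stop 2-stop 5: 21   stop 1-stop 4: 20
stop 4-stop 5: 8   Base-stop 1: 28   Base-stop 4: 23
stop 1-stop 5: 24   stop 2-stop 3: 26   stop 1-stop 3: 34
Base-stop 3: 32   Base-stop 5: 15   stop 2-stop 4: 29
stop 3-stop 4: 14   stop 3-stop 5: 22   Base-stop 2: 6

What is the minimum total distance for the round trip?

There are 60 distinct closed tours to check (reversals are equivalent).
Base → stop 1 → stop 2 → stop 3 → stop 4 → stop 5 → Base: 28+33+26+14+8+15 = 124
Base → stop 1 → stop 2 → stop 3 → stop 5 → stop 4 → Base: 28+33+26+22+8+23 = 140
Base → stop 1 → stop 2 → stop 4 → stop 3 → stop 5 → Base: 28+33+29+14+22+15 = 141
Base → stop 1 → stop 2 → stop 4 → stop 5 → stop 3 → Base: 28+33+29+8+22+32 = 152
Base → stop 1 → stop 2 → stop 5 → stop 3 → stop 4 → Base: 28+33+21+22+14+23 = 141
Base → stop 1 → stop 2 → stop 5 → stop 4 → stop 3 → Base: 28+33+21+8+14+32 = 136
Base → stop 1 → stop 3 → stop 2 → stop 4 → stop 5 → Base: 28+34+26+29+8+15 = 140
Base → stop 1 → stop 3 → stop 2 → stop 5 → stop 4 → Base: 28+34+26+21+8+23 = 140
Base → stop 1 → stop 3 → stop 4 → stop 2 → stop 5 → Base: 28+34+14+29+21+15 = 141
Base → stop 1 → stop 3 → stop 4 → stop 5 → stop 2 → Base: 28+34+14+8+21+6 = 111
Base → stop 1 → stop 3 → stop 5 → stop 2 → stop 4 → Base: 28+34+22+21+29+23 = 157
Base → stop 1 → stop 3 → stop 5 → stop 4 → stop 2 → Base: 28+34+22+8+29+6 = 127
Base → stop 1 → stop 4 → stop 2 → stop 3 → stop 5 → Base: 28+20+29+26+22+15 = 140
Base → stop 1 → stop 4 → stop 2 → stop 5 → stop 3 → Base: 28+20+29+21+22+32 = 152
… (46 more)
Base → stop 2 → stop 3 → stop 4 → stop 1 → stop 5 → Base: 6+26+14+20+24+15 = 105  ← best
The minimum is 105.
One optimal route: Base → stop 2 → stop 3 → stop 4 → stop 1 → stop 5 → Base (or its reverse).

Shortest round trip = 105 m.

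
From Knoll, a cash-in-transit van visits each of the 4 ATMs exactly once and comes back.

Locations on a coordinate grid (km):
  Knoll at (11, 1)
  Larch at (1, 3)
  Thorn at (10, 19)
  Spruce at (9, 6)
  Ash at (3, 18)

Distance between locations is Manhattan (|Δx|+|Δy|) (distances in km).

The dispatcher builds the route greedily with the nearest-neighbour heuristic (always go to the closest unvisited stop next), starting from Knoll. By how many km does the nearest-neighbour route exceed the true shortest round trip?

From Knoll: Spruce=7, Larch=12, Thorn=19, Ash=25 → choose Spruce (7).
From Spruce: Larch=11, Thorn=14, Ash=18 → choose Larch (11).
From Larch: Ash=17, Thorn=25 → choose Ash (17).
From Ash: Thorn=8 → choose Thorn (8).
NN route Knoll → Spruce → Larch → Ash → Thorn → Knoll costs 62.
Optimal: Knoll → Larch → Ash → Thorn → Spruce → Knoll costs 58 (by enumerating all 12 distinct tours).
Excess = 62 − 58 = 4.

Excess over optimum: 4 km.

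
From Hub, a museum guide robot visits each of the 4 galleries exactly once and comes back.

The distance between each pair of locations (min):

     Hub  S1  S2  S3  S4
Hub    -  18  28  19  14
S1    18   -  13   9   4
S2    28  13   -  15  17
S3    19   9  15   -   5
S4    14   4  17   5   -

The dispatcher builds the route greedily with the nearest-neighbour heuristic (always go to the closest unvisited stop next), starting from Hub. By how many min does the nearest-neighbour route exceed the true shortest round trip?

From Hub: S4=14, S1=18, S3=19, S2=28 → choose S4 (14).
From S4: S1=4, S3=5, S2=17 → choose S1 (4).
From S1: S3=9, S2=13 → choose S3 (9).
From S3: S2=15 → choose S2 (15).
NN route Hub → S4 → S1 → S3 → S2 → Hub costs 70.
Optimal: Hub → S1 → S2 → S3 → S4 → Hub costs 65 (by enumerating all 12 distinct tours).
Excess = 70 − 65 = 5.

The nearest-neighbour route is 5 min longer than optimal.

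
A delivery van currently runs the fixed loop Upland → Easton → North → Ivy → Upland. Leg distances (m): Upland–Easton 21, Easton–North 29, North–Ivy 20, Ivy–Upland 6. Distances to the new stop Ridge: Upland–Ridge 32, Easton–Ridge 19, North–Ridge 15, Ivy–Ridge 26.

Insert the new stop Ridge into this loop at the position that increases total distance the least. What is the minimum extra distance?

Insertion cost between consecutive stops i–j is d(i,Ridge) + d(Ridge,j) − d(i,j):
  between Upland and Easton: 32 + 19 − 21 = 30
  between Easton and North: 19 + 15 − 29 = 5
  between North and Ivy: 15 + 26 − 20 = 21
  between Ivy and Upland: 26 + 32 − 6 = 52
Cheapest insertion is between Easton and North, adding 5.
New total = 76 + 5 = 81.

Adding 5 m by placing Ridge on the Easton–North leg.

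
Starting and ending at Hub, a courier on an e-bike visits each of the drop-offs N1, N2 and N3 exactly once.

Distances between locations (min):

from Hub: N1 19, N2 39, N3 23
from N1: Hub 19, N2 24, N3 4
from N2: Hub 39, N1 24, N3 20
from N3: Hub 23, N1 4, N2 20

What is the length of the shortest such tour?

Hub-N1-N2-N3-Hub: 19+24+20+23 = 86
Hub-N1-N3-N2-Hub: 19+4+20+39 = 82
Hub-N2-N1-N3-Hub: 39+24+4+23 = 90
The minimum is 82.
One optimal route: Hub → N1 → N3 → N2 → Hub (or its reverse).

82 min — the shortest possible round trip.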